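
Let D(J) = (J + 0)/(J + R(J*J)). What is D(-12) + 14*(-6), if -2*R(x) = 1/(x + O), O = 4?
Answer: -294900/3553 ≈ -83.000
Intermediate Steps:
R(x) = -1/(2*(4 + x)) (R(x) = -1/(2*(x + 4)) = -1/(2*(4 + x)))
D(J) = J/(J - 1/(8 + 2*J**2)) (D(J) = (J + 0)/(J - 1/(8 + 2*(J*J))) = J/(J - 1/(8 + 2*J**2)))
D(-12) + 14*(-6) = 2*(-12)*(4 + (-12)**2)/(-1 + 2*(-12)*(4 + (-12)**2)) + 14*(-6) = 2*(-12)*(4 + 144)/(-1 + 2*(-12)*(4 + 144)) - 84 = 2*(-12)*148/(-1 + 2*(-12)*148) - 84 = 2*(-12)*148/(-1 - 3552) - 84 = 2*(-12)*148/(-3553) - 84 = 2*(-12)*(-1/3553)*148 - 84 = 3552/3553 - 84 = -294900/3553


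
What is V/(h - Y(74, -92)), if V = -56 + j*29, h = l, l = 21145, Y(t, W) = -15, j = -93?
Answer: -2753/21160 ≈ -0.13010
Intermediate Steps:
h = 21145
V = -2753 (V = -56 - 93*29 = -56 - 2697 = -2753)
V/(h - Y(74, -92)) = -2753/(21145 - 1*(-15)) = -2753/(21145 + 15) = -2753/21160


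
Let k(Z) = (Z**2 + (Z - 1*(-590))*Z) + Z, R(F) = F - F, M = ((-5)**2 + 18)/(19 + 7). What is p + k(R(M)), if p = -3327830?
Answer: -3327830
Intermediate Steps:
M = 43/26 (M = (25 + 18)/26 = 43*(1/26) = 43/26 ≈ 1.6538)
R(F) = 0
k(Z) = Z + Z**2 + Z*(590 + Z) (k(Z) = (Z**2 + (Z + 590)*Z) + Z = (Z**2 + (590 + Z)*Z) + Z = (Z**2 + Z*(590 + Z)) + Z = Z + Z**2 + Z*(590 + Z))
p + k(R(M)) = -3327830 + 0*(591 + 2*0) = -3327830 + 0*(591 + 0) = -3327830 + 0*591 = -3327830 + 0 = -3327830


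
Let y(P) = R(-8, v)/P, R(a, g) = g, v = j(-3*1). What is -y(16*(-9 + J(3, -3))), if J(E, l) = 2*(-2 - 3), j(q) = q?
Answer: -3/304 ≈ -0.0098684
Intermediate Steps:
v = -3 (v = -3*1 = -3)
J(E, l) = -10 (J(E, l) = 2*(-5) = -10)
y(P) = -3/P
-y(16*(-9 + J(3, -3))) = -(-3)/(16*(-9 - 10)) = -(-3)/(16*(-19)) = -(-3)/(-304) = -(-3)*(-1)/304 = -1*3/304 = -3/304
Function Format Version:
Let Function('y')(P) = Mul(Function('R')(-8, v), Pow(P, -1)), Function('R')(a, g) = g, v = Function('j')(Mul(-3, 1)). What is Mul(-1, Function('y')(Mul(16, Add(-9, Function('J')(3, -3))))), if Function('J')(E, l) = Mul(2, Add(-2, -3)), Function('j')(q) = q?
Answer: Rational(-3, 304) ≈ -0.0098684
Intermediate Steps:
v = -3 (v = Mul(-3, 1) = -3)
Function('J')(E, l) = -10 (Function('J')(E, l) = Mul(2, -5) = -10)
Function('y')(P) = Mul(-3, Pow(P, -1))
Mul(-1, Function('y')(Mul(16, Add(-9, Function('J')(3, -3))))) = Mul(-1, Mul(-3, Pow(Mul(16, Add(-9, -10)), -1))) = Mul(-1, Mul(-3, Pow(Mul(16, -19), -1))) = Mul(-1, Mul(-3, Pow(-304, -1))) = Mul(-1, Mul(-3, Rational(-1, 304))) = Mul(-1, Rational(3, 304)) = Rational(-3, 304)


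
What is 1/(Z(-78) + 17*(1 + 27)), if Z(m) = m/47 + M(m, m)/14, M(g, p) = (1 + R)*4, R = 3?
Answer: 329/156434 ≈ 0.0021031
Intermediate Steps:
M(g, p) = 16 (M(g, p) = (1 + 3)*4 = 4*4 = 16)
Z(m) = 8/7 + m/47 (Z(m) = m/47 + 16/14 = m*(1/47) + 16*(1/14) = m/47 + 8/7 = 8/7 + m/47)
1/(Z(-78) + 17*(1 + 27)) = 1/((8/7 + (1/47)*(-78)) + 17*(1 + 27)) = 1/((8/7 - 78/47) + 17*28) = 1/(-170/329 + 476) = 1/(156434/329) = 329/156434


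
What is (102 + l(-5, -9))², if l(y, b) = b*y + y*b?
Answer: 36864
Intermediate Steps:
l(y, b) = 2*b*y (l(y, b) = b*y + b*y = 2*b*y)
(102 + l(-5, -9))² = (102 + 2*(-9)*(-5))² = (102 + 90)² = 192² = 36864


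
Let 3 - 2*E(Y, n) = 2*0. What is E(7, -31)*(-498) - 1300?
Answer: -2047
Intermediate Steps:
E(Y, n) = 3/2 (E(Y, n) = 3/2 - 0 = 3/2 - 1/2*0 = 3/2 + 0 = 3/2)
E(7, -31)*(-498) - 1300 = (3/2)*(-498) - 1300 = -747 - 1300 = -2047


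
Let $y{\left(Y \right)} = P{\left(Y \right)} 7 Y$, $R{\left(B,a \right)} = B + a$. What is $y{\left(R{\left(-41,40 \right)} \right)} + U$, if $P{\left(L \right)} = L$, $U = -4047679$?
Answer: $-4047672$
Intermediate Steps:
$y{\left(Y \right)} = 7 Y^{2}$ ($y{\left(Y \right)} = Y 7 Y = 7 Y Y = 7 Y^{2}$)
$y{\left(R{\left(-41,40 \right)} \right)} + U = 7 \left(-41 + 40\right)^{2} - 4047679 = 7 \left(-1\right)^{2} - 4047679 = 7 \cdot 1 - 4047679 = 7 - 4047679 = -4047672$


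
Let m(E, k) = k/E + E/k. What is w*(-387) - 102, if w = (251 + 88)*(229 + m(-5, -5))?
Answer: -30305685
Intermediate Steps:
m(E, k) = E/k + k/E
w = 78309 (w = (251 + 88)*(229 + (-5/(-5) - 5/(-5))) = 339*(229 + (-5*(-1/5) - 5*(-1/5))) = 339*(229 + (1 + 1)) = 339*(229 + 2) = 339*231 = 78309)
w*(-387) - 102 = 78309*(-387) - 102 = -30305583 - 102 = -30305685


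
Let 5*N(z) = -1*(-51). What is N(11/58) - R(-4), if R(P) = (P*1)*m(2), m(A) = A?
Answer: 91/5 ≈ 18.200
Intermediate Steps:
R(P) = 2*P (R(P) = (P*1)*2 = P*2 = 2*P)
N(z) = 51/5 (N(z) = (-1*(-51))/5 = (⅕)*51 = 51/5)
N(11/58) - R(-4) = 51/5 - 2*(-4) = 51/5 - 1*(-8) = 51/5 + 8 = 91/5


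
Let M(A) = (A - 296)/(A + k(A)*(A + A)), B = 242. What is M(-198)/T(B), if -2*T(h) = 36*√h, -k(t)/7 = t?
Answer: -247*√2/108712692 ≈ -3.2132e-6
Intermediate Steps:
k(t) = -7*t
T(h) = -18*√h
M(A) = (-296 + A)/(A - 14*A²) (M(A) = (A - 296)/(A + (-7*A)*(A + A)) = (-296 + A)/(A + (-7*A)*(2*A)) = (-296 + A)/(A - 14*A²))
M(-198)/T(B) = ((-296 - 198)/((-198)*(1 - 14*(-198))))/((-198*√2)) = (-1/198*(-494)/(1 + 2772))/((-198*√2)) = (-1/198*(-494)/2773)/((-198*√2)) = (-1/198*1/2773*(-494))*(-√2/396) = 247*(-√2/396)/274527 = -247*√2/108712692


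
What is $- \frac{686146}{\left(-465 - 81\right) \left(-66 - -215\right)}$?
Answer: $\frac{343073}{40677} \approx 8.4341$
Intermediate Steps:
$- \frac{686146}{\left(-465 - 81\right) \left(-66 - -215\right)} = - \frac{686146}{\left(-546\right) \left(-66 + 215\right)} = - \frac{686146}{\left(-546\right) 149} = - \frac{686146}{-81354} = \left(-686146\right) \left(- \frac{1}{81354}\right) = \frac{343073}{40677}$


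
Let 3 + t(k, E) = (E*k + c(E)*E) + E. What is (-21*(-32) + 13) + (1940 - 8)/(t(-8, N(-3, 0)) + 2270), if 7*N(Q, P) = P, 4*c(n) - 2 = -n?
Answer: 1554827/2267 ≈ 685.85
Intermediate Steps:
c(n) = ½ - n/4 (c(n) = ½ + (-n)/4 = ½ - n/4)
N(Q, P) = P/7
t(k, E) = -3 + E + E*k + E*(½ - E/4) (t(k, E) = -3 + ((E*k + (½ - E/4)*E) + E) = -3 + ((E*k + E*(½ - E/4)) + E) = -3 + (E + E*k + E*(½ - E/4)) = -3 + E + E*k + E*(½ - E/4))
(-21*(-32) + 13) + (1940 - 8)/(t(-8, N(-3, 0)) + 2270) = (-21*(-32) + 13) + (1940 - 8)/((-3 + (⅐)*0 + ((⅐)*0)*(-8) - (⅐)*0*(-2 + (⅐)*0)/4) + 2270) = (672 + 13) + 1932/((-3 + 0 + 0*(-8) - ¼*0*(-2 + 0)) + 2270) = 685 + 1932/((-3 + 0 + 0 - ¼*0*(-2)) + 2270) = 685 + 1932/((-3 + 0 + 0 + 0) + 2270) = 685 + 1932/(-3 + 2270) = 685 + 1932/2267 = 1554827/2267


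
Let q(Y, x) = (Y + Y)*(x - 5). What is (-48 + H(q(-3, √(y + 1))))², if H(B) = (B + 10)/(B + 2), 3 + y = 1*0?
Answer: (105468*√2 + 259871*I)/(48*√2 + 119*I) ≈ 2187.1 - 5.7931*I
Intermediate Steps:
y = -3 (y = -3 + 1*0 = -3 + 0 = -3)
q(Y, x) = 2*Y*(-5 + x) (q(Y, x) = (2*Y)*(-5 + x) = 2*Y*(-5 + x))
H(B) = (10 + B)/(2 + B)
(-48 + H(q(-3, √(y + 1))))² = (-48 + (10 + 2*(-3)*(-5 + √(-3 + 1)))/(2 + 2*(-3)*(-5 + √(-3 + 1))))² = (-48 + (10 + 2*(-3)*(-5 + √(-2)))/(2 + 2*(-3)*(-5 + √(-2))))² = (-48 + (10 + 2*(-3)*(-5 + I*√2))/(2 + 2*(-3)*(-5 + I*√2)))² = (-48 + (10 + (30 - 6*I*√2))/(2 + (30 - 6*I*√2)))² = (-48 + (40 - 6*I*√2)/(32 - 6*I*√2))²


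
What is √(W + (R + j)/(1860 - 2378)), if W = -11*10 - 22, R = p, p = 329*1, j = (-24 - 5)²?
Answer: I*√9006207/259 ≈ 11.587*I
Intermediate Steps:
j = 841 (j = (-29)² = 841)
p = 329
R = 329
W = -132 (W = -110 - 22 = -132)
√(W + (R + j)/(1860 - 2378)) = √(-132 + (329 + 841)/(1860 - 2378)) = √(-132 + 1170/(-518)) = √(-132 + 1170*(-1/518)) = √(-132 - 585/259) = √(-34773/259) = I*√9006207/259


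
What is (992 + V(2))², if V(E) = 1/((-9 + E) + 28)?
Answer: 434013889/441 ≈ 9.8416e+5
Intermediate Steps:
V(E) = 1/(19 + E)
(992 + V(2))² = (992 + 1/(19 + 2))² = (992 + 1/21)² = (20833/21)² = 434013889/441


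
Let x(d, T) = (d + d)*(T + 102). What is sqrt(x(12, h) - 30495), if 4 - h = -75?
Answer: I*sqrt(26151) ≈ 161.71*I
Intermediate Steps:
h = 79 (h = 4 - 1*(-75) = 4 + 75 = 79)
x(d, T) = 2*d*(102 + T) (x(d, T) = (2*d)*(102 + T) = 2*d*(102 + T))
sqrt(x(12, h) - 30495) = sqrt(2*12*(102 + 79) - 30495) = sqrt(2*12*181 - 30495) = sqrt(4344 - 30495) = sqrt(-26151) = I*sqrt(26151)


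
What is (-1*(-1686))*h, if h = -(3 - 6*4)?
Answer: 35406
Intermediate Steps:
h = 21 (h = -(3 - 24) = -1*(-21) = 21)
(-1*(-1686))*h = -1*(-1686)*21 = 1686*21 = 35406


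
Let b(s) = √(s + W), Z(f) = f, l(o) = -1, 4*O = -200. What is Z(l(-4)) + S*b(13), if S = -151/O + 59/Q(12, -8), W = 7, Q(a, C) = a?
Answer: -1 + 2381*√5/150 ≈ 34.494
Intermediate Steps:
O = -50 (O = (¼)*(-200) = -50)
S = 2381/300 (S = -151/(-50) + 59/12 = -151*(-1/50) + 59*(1/12) = 151/50 + 59/12 = 2381/300 ≈ 7.9367)
b(s) = √(7 + s) (b(s) = √(s + 7) = √(7 + s))
Z(l(-4)) + S*b(13) = -1 + 2381*√(7 + 13)/300 = -1 + 2381*√20/300 = -1 + 2381*(2*√5)/300 = -1 + 2381*√5/150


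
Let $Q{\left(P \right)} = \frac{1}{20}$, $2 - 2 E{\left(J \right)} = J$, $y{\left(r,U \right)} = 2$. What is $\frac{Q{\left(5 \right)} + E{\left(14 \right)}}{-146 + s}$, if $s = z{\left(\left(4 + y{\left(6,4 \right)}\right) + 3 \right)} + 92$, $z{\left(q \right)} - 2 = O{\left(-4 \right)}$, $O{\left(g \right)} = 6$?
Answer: $\frac{119}{920} \approx 0.12935$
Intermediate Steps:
$E{\left(J \right)} = 1 - \frac{J}{2}$
$z{\left(q \right)} = 8$ ($z{\left(q \right)} = 2 + 6 = 8$)
$Q{\left(P \right)} = \frac{1}{20}$
$s = 100$ ($s = 8 + 92 = 100$)
$\frac{Q{\left(5 \right)} + E{\left(14 \right)}}{-146 + s} = \frac{\frac{1}{20} + \left(1 - 7\right)}{-146 + 100} = \frac{\frac{1}{20} + \left(1 - 7\right)}{-46} = \left(\frac{1}{20} - 6\right) \left(- \frac{1}{46}\right) = \left(- \frac{119}{20}\right) \left(- \frac{1}{46}\right) = \frac{119}{920}$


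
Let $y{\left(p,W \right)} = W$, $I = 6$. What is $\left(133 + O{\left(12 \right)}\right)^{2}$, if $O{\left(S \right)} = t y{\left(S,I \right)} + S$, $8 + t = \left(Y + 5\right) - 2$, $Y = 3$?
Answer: $17689$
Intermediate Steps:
$t = -2$ ($t = -8 + \left(\left(3 + 5\right) - 2\right) = -8 + \left(8 - 2\right) = -8 + 6 = -2$)
$O{\left(S \right)} = -12 + S$ ($O{\left(S \right)} = \left(-2\right) 6 + S = -12 + S$)
$\left(133 + O{\left(12 \right)}\right)^{2} = \left(133 + \left(-12 + 12\right)\right)^{2} = \left(133 + 0\right)^{2} = 133^{2} = 17689$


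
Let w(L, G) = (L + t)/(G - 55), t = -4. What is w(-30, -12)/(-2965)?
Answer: -34/198655 ≈ -0.00017115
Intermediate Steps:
w(L, G) = (-4 + L)/(-55 + G) (w(L, G) = (L - 4)/(G - 55) = (-4 + L)/(-55 + G))
w(-30, -12)/(-2965) = ((-4 - 30)/(-55 - 12))/(-2965) = (-34/(-67))*(-1/2965) = -1/67*(-34)*(-1/2965) = (34/67)*(-1/2965) = -34/198655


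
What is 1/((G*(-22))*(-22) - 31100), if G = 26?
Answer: -1/18516 ≈ -5.4007e-5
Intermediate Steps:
1/((G*(-22))*(-22) - 31100) = 1/((26*(-22))*(-22) - 31100) = 1/(-572*(-22) - 31100) = 1/(12584 - 31100) = 1/(-18516) = -1/18516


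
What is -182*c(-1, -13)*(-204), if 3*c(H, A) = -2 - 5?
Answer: -86632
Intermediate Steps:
c(H, A) = -7/3 (c(H, A) = (-2 - 5)/3 = (⅓)*(-7) = -7/3)
-182*c(-1, -13)*(-204) = -182*(-7/3)*(-204) = (1274/3)*(-204) = -86632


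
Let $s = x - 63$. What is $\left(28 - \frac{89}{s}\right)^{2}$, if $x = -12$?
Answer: $\frac{4791721}{5625} \approx 851.86$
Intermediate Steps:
$s = -75$ ($s = -12 - 63 = -75$)
$\left(28 - \frac{89}{s}\right)^{2} = \left(28 - \frac{89}{-75}\right)^{2} = \left(28 - - \frac{89}{75}\right)^{2} = \left(28 + \frac{89}{75}\right)^{2} = \left(\frac{2189}{75}\right)^{2} = \frac{4791721}{5625}$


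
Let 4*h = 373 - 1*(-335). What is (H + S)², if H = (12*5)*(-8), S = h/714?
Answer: 13037300761/56644 ≈ 2.3016e+5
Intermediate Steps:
h = 177 (h = (373 - 1*(-335))/4 = (373 + 335)/4 = (¼)*708 = 177)
S = 59/238 (S = 177/714 = 177*(1/714) = 59/238 ≈ 0.24790)
H = -480 (H = 60*(-8) = -480)
(H + S)² = (-480 + 59/238)² = (-114181/238)² = 13037300761/56644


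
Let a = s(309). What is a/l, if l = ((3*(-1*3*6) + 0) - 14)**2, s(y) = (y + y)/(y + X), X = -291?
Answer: 103/13872 ≈ 0.0074250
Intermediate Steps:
s(y) = 2*y/(-291 + y) (s(y) = (y + y)/(y - 291) = (2*y)/(-291 + y) = 2*y/(-291 + y))
a = 103/3 (a = 2*309/(-291 + 309) = 2*309/18 = 2*309*(1/18) = 103/3 ≈ 34.333)
l = 4624 (l = ((3*(-3*6) + 0) - 14)**2 = ((3*(-18) + 0) - 14)**2 = ((-54 + 0) - 14)**2 = (-54 - 14)**2 = (-68)**2 = 4624)
a/l = (103/3)/4624 = (103/3)*(1/4624) = 103/13872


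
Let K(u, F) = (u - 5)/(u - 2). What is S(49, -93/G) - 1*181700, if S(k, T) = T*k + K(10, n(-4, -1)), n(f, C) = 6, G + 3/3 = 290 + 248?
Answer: -260205657/1432 ≈ -1.8171e+5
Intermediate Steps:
G = 537 (G = -1 + (290 + 248) = -1 + 538 = 537)
K(u, F) = (-5 + u)/(-2 + u)
S(k, T) = 5/8 + T*k (S(k, T) = T*k + (-5 + 10)/(-2 + 10) = T*k + 5/8 = 5/8 + T*k)
S(49, -93/G) - 1*181700 = (5/8 - 93/537*49) - 1*181700 = (5/8 - 93*1/537*49) - 181700 = (5/8 - 31/179*49) - 181700 = (5/8 - 1519/179) - 181700 = -11257/1432 - 181700 = -260205657/1432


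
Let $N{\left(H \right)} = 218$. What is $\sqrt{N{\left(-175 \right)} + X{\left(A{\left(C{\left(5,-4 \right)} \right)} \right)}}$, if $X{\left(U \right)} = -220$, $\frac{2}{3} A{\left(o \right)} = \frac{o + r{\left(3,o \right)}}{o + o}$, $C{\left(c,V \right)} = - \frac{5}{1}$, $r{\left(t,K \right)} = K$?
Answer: $i \sqrt{2} \approx 1.4142 i$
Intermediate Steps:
$C{\left(c,V \right)} = -5$ ($C{\left(c,V \right)} = \left(-5\right) 1 = -5$)
$A{\left(o \right)} = \frac{3}{2}$ ($A{\left(o \right)} = \frac{3 \frac{o + o}{o + o}}{2} = \frac{3 \frac{2 o}{2 o}}{2} = \frac{3 \cdot 2 o \frac{1}{2 o}}{2} = \frac{3}{2} \cdot 1 = \frac{3}{2}$)
$\sqrt{N{\left(-175 \right)} + X{\left(A{\left(C{\left(5,-4 \right)} \right)} \right)}} = \sqrt{218 - 220} = \sqrt{-2} = i \sqrt{2}$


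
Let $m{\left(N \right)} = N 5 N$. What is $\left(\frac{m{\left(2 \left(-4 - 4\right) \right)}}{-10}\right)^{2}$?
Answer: $16384$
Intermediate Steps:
$m{\left(N \right)} = 5 N^{2}$ ($m{\left(N \right)} = 5 N N = 5 N^{2}$)
$\left(\frac{m{\left(2 \left(-4 - 4\right) \right)}}{-10}\right)^{2} = \left(\frac{5 \left(2 \left(-4 - 4\right)\right)^{2}}{-10}\right)^{2} = \left(5 \left(2 \left(-8\right)\right)^{2} \left(- \frac{1}{10}\right)\right)^{2} = \left(5 \left(-16\right)^{2} \left(- \frac{1}{10}\right)\right)^{2} = \left(5 \cdot 256 \left(- \frac{1}{10}\right)\right)^{2} = \left(1280 \left(- \frac{1}{10}\right)\right)^{2} = \left(-128\right)^{2} = 16384$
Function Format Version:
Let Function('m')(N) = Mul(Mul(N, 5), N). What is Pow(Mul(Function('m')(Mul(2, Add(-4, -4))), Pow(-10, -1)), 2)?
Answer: 16384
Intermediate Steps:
Function('m')(N) = Mul(5, Pow(N, 2)) (Function('m')(N) = Mul(Mul(5, N), N) = Mul(5, Pow(N, 2)))
Pow(Mul(Function('m')(Mul(2, Add(-4, -4))), Pow(-10, -1)), 2) = Pow(Mul(Mul(5, Pow(Mul(2, Add(-4, -4)), 2)), Pow(-10, -1)), 2) = Pow(Mul(Mul(5, Pow(Mul(2, -8), 2)), Rational(-1, 10)), 2) = Pow(Mul(Mul(5, Pow(-16, 2)), Rational(-1, 10)), 2) = Pow(Mul(Mul(5, 256), Rational(-1, 10)), 2) = Pow(Mul(1280, Rational(-1, 10)), 2) = Pow(-128, 2) = 16384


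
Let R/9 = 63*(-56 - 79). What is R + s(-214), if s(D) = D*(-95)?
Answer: -56215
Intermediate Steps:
R = -76545 (R = 9*(63*(-56 - 79)) = 9*(63*(-135)) = 9*(-8505) = -76545)
s(D) = -95*D
R + s(-214) = -76545 - 95*(-214) = -76545 + 20330 = -56215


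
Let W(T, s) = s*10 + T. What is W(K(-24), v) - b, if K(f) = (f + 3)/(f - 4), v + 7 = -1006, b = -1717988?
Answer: 6831435/4 ≈ 1.7079e+6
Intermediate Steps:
v = -1013 (v = -7 - 1006 = -1013)
K(f) = (3 + f)/(-4 + f)
W(T, s) = T + 10*s (W(T, s) = 10*s + T = T + 10*s)
W(K(-24), v) - b = ((3 - 24)/(-4 - 24) + 10*(-1013)) - 1*(-1717988) = (-21/(-28) - 10130) + 1717988 = (-1/28*(-21) - 10130) + 1717988 = (3/4 - 10130) + 1717988 = -40517/4 + 1717988 = 6831435/4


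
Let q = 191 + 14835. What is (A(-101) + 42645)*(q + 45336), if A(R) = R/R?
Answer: 2574197852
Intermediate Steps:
q = 15026
A(R) = 1
(A(-101) + 42645)*(q + 45336) = (1 + 42645)*(15026 + 45336) = 42646*60362 = 2574197852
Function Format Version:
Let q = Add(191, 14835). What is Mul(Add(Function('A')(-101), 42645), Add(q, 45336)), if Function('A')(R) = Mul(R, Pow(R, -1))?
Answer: 2574197852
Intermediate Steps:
q = 15026
Function('A')(R) = 1
Mul(Add(Function('A')(-101), 42645), Add(q, 45336)) = Mul(Add(1, 42645), Add(15026, 45336)) = Mul(42646, 60362) = 2574197852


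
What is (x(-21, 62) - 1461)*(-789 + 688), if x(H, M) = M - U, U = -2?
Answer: 141097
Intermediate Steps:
x(H, M) = 2 + M (x(H, M) = M - 1*(-2) = M + 2 = 2 + M)
(x(-21, 62) - 1461)*(-789 + 688) = ((2 + 62) - 1461)*(-789 + 688) = (64 - 1461)*(-101) = -1397*(-101) = 141097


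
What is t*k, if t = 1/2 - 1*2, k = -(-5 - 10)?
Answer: -45/2 ≈ -22.500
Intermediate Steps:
k = 15 (k = -1*(-15) = 15)
t = -3/2 (t = ½ - 2 = -3/2 ≈ -1.5000)
t*k = -3/2*15 = -45/2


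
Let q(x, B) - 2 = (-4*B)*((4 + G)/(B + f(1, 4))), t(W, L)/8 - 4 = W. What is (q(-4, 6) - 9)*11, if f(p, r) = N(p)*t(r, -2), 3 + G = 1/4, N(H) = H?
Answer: -572/7 ≈ -81.714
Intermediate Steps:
t(W, L) = 32 + 8*W
G = -11/4 (G = -3 + 1/4 = -11/4 ≈ -2.7500)
f(p, r) = p*(32 + 8*r)
q(x, B) = 2 - 5*B/(64 + B) (q(x, B) = 2 + (-4*B)*((4 - 11/4)/(B + 8*1*(4 + 4))) = 2 + (-4*B)*(5/(4*(B + 8*1*8))) = 2 + (-4*B)*(5/(4*(B + 64))) = 2 + (-4*B)*(5/(4*(64 + B))) = 2 - 5*B/(64 + B))
(q(-4, 6) - 9)*11 = ((128 - 3*6)/(64 + 6) - 9)*11 = ((128 - 18)/70 - 9)*11 = ((1/70)*110 - 9)*11 = (11/7 - 9)*11 = -52/7*11 = -572/7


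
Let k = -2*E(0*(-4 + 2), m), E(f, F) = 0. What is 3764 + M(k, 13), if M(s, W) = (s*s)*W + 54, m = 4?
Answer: 3818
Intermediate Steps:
k = 0 (k = -2*0 = 0)
M(s, W) = 54 + W*s² (M(s, W) = s²*W + 54 = W*s² + 54 = 54 + W*s²)
3764 + M(k, 13) = 3764 + (54 + 13*0²) = 3764 + (54 + 13*0) = 3764 + (54 + 0) = 3764 + 54 = 3818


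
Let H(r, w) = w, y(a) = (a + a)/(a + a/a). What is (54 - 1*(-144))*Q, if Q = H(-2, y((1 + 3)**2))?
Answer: 6336/17 ≈ 372.71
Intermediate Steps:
y(a) = 2*a/(1 + a) (y(a) = (2*a)/(a + 1) = (2*a)/(1 + a) = 2*a/(1 + a))
Q = 32/17 (Q = 2*(1 + 3)**2/(1 + (1 + 3)**2) = 2*4**2/(1 + 4**2) = 2*16/(1 + 16) = 2*16/17 = 2*16*(1/17) = 32/17 ≈ 1.8824)
(54 - 1*(-144))*Q = (54 - 1*(-144))*(32/17) = (54 + 144)*(32/17) = 198*(32/17) = 6336/17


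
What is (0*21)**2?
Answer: 0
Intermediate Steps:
(0*21)**2 = 0**2 = 0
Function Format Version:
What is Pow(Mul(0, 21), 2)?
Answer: 0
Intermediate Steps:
Pow(Mul(0, 21), 2) = Pow(0, 2) = 0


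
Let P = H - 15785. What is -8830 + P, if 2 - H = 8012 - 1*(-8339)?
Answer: -40964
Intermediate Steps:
H = -16349 (H = 2 - (8012 - 1*(-8339)) = 2 - (8012 + 8339) = 2 - 1*16351 = 2 - 16351 = -16349)
P = -32134 (P = -16349 - 15785 = -32134)
-8830 + P = -8830 - 32134 = -40964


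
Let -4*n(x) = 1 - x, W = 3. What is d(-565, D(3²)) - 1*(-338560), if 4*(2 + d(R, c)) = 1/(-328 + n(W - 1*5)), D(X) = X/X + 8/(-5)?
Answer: 445203769/1315 ≈ 3.3856e+5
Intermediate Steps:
n(x) = -¼ + x/4 (n(x) = -(1 - x)/4 = -¼ + x/4)
D(X) = -⅗ (D(X) = 1 + 8*(-⅕) = 1 - 8/5 = -⅗)
d(R, c) = -2631/1315 (d(R, c) = -2 + 1/(4*(-328 + (-¼ + (3 - 1*5)/4))) = -2 + 1/(4*(-328 + (-¼ + (3 - 5)/4))) = -2 + 1/(4*(-328 + (-¼ + (¼)*(-2)))) = -2 + 1/(4*(-328 + (-¼ - ½))) = -2 + 1/(4*(-328 - ¾)) = -2 + 1/(4*(-1315/4)) = -2 + (¼)*(-4/1315) = -2 - 1/1315 = -2631/1315)
d(-565, D(3²)) - 1*(-338560) = -2631/1315 - 1*(-338560) = -2631/1315 + 338560 = 445203769/1315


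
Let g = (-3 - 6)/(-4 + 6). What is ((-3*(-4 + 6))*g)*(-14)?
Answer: -378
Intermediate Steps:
g = -9/2 ≈ -4.5000
((-3*(-4 + 6))*g)*(-14) = (-3*(-4 + 6)*(-9/2))*(-14) = (-3*2*(-9/2))*(-14) = -6*(-9/2)*(-14) = 27*(-14) = -378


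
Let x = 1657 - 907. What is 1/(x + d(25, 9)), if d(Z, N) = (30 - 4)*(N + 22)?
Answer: 1/1556 ≈ 0.00064267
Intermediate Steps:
d(Z, N) = 572 + 26*N (d(Z, N) = 26*(22 + N) = 572 + 26*N)
x = 750
1/(x + d(25, 9)) = 1/(750 + (572 + 26*9)) = 1/(750 + (572 + 234)) = 1/(750 + 806) = 1/1556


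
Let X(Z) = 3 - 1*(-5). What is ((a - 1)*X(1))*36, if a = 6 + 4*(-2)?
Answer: -864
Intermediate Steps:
X(Z) = 8 (X(Z) = 3 + 5 = 8)
a = -2 (a = 6 - 8 = -2)
((a - 1)*X(1))*36 = ((-2 - 1)*8)*36 = -3*8*36 = -24*36 = -864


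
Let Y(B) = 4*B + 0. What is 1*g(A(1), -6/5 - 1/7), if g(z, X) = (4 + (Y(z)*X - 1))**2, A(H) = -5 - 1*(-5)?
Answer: 9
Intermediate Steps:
A(H) = 0 (A(H) = -5 + 5 = 0)
Y(B) = 4*B
g(z, X) = (3 + 4*X*z)**2 (g(z, X) = (4 + ((4*z)*X - 1))**2 = (4 + (4*X*z - 1))**2 = (4 + (-1 + 4*X*z))**2 = (3 + 4*X*z)**2)
1*g(A(1), -6/5 - 1/7) = 1*(3 + 4*(-6/5 - 1/7)*0)**2 = 1*(3 + 4*(-47/35)*0)**2 = 1*(3 + 0)**2 = 1*3**2 = 1*9 = 9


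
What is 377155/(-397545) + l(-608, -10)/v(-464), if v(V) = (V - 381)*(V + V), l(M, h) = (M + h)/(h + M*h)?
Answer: -179520192501881/189225504530400 ≈ -0.94871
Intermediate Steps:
l(M, h) = (M + h)/(h + M*h)
v(V) = 2*V*(-381 + V) (v(V) = (-381 + V)*(2*V) = 2*V*(-381 + V))
377155/(-397545) + l(-608, -10)/v(-464) = 377155/(-397545) + ((-608 - 10)/((-10)*(1 - 608)))/((2*(-464)*(-381 - 464))) = 377155*(-1/397545) + (-⅒*(-618)/(-607))/((2*(-464)*(-845))) = -75431/79509 - ⅒*(-1/607)*(-618)/784160 = -75431/79509 - 309/3035*1/784160 = -75431/79509 - 309/2379925600 = -179520192501881/189225504530400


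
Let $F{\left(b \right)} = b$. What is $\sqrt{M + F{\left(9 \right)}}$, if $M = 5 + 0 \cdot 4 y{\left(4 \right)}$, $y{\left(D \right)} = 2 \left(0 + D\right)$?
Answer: $\sqrt{14} \approx 3.7417$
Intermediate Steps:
$y{\left(D \right)} = 2 D$
$M = 5$ ($M = 5 + 0 \cdot 4 \cdot 2 \cdot 4 = 5 + 0 \cdot 8 = 5 + 0 = 5$)
$\sqrt{M + F{\left(9 \right)}} = \sqrt{5 + 9} = \sqrt{14}$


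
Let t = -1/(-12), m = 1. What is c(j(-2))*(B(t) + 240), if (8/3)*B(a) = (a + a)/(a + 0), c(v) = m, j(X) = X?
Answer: 963/4 ≈ 240.75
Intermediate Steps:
c(v) = 1
t = 1/12 (t = -1*(-1/12) = 1/12 ≈ 0.083333)
B(a) = ¾ (B(a) = 3*((a + a)/(a + 0))/8 = 3*((2*a)/a)/8 = (3/8)*2 = ¾)
c(j(-2))*(B(t) + 240) = 1*(¾ + 240) = 1*(963/4) = 963/4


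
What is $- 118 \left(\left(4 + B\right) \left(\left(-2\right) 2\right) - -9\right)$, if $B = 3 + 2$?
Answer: $3186$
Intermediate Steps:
$B = 5$
$- 118 \left(\left(4 + B\right) \left(\left(-2\right) 2\right) - -9\right) = - 118 \left(\left(4 + 5\right) \left(\left(-2\right) 2\right) - -9\right) = - 118 \left(9 \left(-4\right) + 9\right) = - 118 \left(-36 + 9\right) = \left(-118\right) \left(-27\right) = 3186$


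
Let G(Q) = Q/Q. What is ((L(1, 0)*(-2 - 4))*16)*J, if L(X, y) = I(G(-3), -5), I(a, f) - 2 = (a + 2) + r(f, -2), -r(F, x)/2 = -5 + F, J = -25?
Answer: 60000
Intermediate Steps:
r(F, x) = 10 - 2*F (r(F, x) = -2*(-5 + F) = 10 - 2*F)
G(Q) = 1
I(a, f) = 14 + a - 2*f (I(a, f) = 2 + ((a + 2) + (10 - 2*f)) = 2 + ((2 + a) + (10 - 2*f)) = 2 + (12 + a - 2*f) = 14 + a - 2*f)
L(X, y) = 25 (L(X, y) = 14 + 1 - 2*(-5) = 14 + 1 + 10 = 25)
((L(1, 0)*(-2 - 4))*16)*J = ((25*(-2 - 4))*16)*(-25) = ((25*(-6))*16)*(-25) = -150*16*(-25) = -2400*(-25) = 60000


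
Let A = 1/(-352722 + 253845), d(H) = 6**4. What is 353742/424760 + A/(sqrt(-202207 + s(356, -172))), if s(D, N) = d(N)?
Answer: 176871/212380 + I*sqrt(200911)/19865476947 ≈ 0.8328 + 2.2563e-8*I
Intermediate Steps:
d(H) = 1296
s(D, N) = 1296
A = -1/98877 (A = 1/(-98877) = -1/98877 ≈ -1.0114e-5)
353742/424760 + A/(sqrt(-202207 + s(356, -172))) = 353742/424760 - 1/(98877*sqrt(-202207 + 1296)) = 353742*(1/424760) - (-I*sqrt(200911)/200911)/98877 = 176871/212380 - (-I*sqrt(200911)/200911)/98877 = 176871/212380 - (-1)*I*sqrt(200911)/19865476947 = 176871/212380 + I*sqrt(200911)/19865476947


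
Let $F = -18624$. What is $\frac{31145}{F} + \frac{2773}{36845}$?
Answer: $- \frac{1095893173}{686201280} \approx -1.597$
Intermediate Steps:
$\frac{31145}{F} + \frac{2773}{36845} = \frac{31145}{-18624} + \frac{2773}{36845} = 31145 \left(- \frac{1}{18624}\right) + 2773 \cdot \frac{1}{36845} = - \frac{31145}{18624} + \frac{2773}{36845} = - \frac{1095893173}{686201280}$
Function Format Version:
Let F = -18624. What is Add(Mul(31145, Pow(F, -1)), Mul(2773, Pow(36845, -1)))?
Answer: Rational(-1095893173, 686201280) ≈ -1.5970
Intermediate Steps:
Add(Mul(31145, Pow(F, -1)), Mul(2773, Pow(36845, -1))) = Add(Mul(31145, Pow(-18624, -1)), Mul(2773, Pow(36845, -1))) = Add(Mul(31145, Rational(-1, 18624)), Mul(2773, Rational(1, 36845))) = Add(Rational(-31145, 18624), Rational(2773, 36845)) = Rational(-1095893173, 686201280)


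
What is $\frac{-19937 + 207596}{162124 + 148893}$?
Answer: $\frac{187659}{311017} \approx 0.60337$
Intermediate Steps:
$\frac{-19937 + 207596}{162124 + 148893} = \frac{187659}{311017}$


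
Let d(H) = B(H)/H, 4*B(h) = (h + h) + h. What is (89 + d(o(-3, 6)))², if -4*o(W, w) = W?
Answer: 128881/16 ≈ 8055.1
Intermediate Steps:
B(h) = 3*h/4 (B(h) = ((h + h) + h)/4 = (2*h + h)/4 = (3*h)/4 = 3*h/4)
o(W, w) = -W/4
d(H) = ¾ (d(H) = (3*H/4)/H = ¾)
(89 + d(o(-3, 6)))² = (89 + ¾)² = (359/4)² = 128881/16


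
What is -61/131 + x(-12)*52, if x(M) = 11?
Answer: 74871/131 ≈ 571.53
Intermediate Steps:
-61/131 + x(-12)*52 = -61/131 + 11*52 = -61*1/131 + 572 = -61/131 + 572 = 74871/131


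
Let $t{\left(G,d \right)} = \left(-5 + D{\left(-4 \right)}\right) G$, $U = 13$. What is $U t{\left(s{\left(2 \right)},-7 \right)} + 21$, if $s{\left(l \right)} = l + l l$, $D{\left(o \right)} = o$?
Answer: $-681$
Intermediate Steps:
$s{\left(l \right)} = l + l^{2}$
$t{\left(G,d \right)} = - 9 G$ ($t{\left(G,d \right)} = \left(-5 - 4\right) G = - 9 G$)
$U t{\left(s{\left(2 \right)},-7 \right)} + 21 = 13 \left(- 9 \cdot 2 \left(1 + 2\right)\right) + 21 = 13 \left(- 9 \cdot 2 \cdot 3\right) + 21 = 13 \left(\left(-9\right) 6\right) + 21 = 13 \left(-54\right) + 21 = -702 + 21 = -681$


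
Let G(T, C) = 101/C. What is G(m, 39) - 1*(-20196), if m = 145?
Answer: 787745/39 ≈ 20199.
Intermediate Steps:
G(m, 39) - 1*(-20196) = 101/39 - 1*(-20196) = 101*(1/39) + 20196 = 101/39 + 20196 = 787745/39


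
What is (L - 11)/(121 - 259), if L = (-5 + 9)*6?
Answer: -13/138 ≈ -0.094203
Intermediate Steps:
L = 24 (L = 4*6 = 24)
(L - 11)/(121 - 259) = (24 - 11)/(121 - 259) = 13/(-138) = 13*(-1/138) = -13/138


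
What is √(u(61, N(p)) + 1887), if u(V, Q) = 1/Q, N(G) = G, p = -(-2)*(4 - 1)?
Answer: 13*√402/6 ≈ 43.442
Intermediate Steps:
p = 6 (p = -(-2)*3 = -1*(-6) = 6)
√(u(61, N(p)) + 1887) = √(1/6 + 1887) = √(⅙ + 1887) = √(11323/6) = 13*√402/6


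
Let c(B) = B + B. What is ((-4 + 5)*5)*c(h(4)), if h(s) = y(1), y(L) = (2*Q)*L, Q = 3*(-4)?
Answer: -240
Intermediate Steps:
Q = -12
y(L) = -24*L (y(L) = (2*(-12))*L = -24*L)
h(s) = -24 (h(s) = -24*1 = -24)
c(B) = 2*B
((-4 + 5)*5)*c(h(4)) = ((-4 + 5)*5)*(2*(-24)) = (1*5)*(-48) = 5*(-48) = -240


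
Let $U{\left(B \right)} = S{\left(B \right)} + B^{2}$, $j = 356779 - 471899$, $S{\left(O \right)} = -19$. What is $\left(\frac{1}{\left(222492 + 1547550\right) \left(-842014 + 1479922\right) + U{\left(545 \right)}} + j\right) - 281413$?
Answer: $- \frac{447735025885024685}{1129124249142} \approx -3.9653 \cdot 10^{5}$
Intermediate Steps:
$j = -115120$ ($j = 356779 - 471899 = -115120$)
$U{\left(B \right)} = -19 + B^{2}$
$\left(\frac{1}{\left(222492 + 1547550\right) \left(-842014 + 1479922\right) + U{\left(545 \right)}} + j\right) - 281413 = \left(\frac{1}{\left(222492 + 1547550\right) \left(-842014 + 1479922\right) - \left(19 - 545^{2}\right)} - 115120\right) - 281413 = \left(\frac{1}{1770042 \cdot 637908 + \left(-19 + 297025\right)} - 115120\right) - 281413 = \left(\frac{1}{1129123952136 + 297006} - 115120\right) - 281413 = \left(\frac{1}{1129124249142} - 115120\right) - 281413 = - \frac{129984783561227039}{1129124249142} - 281413 = - \frac{447735025885024685}{1129124249142}$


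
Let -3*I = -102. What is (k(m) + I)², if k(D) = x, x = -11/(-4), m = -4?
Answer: 21609/16 ≈ 1350.6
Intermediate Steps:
x = 11/4 (x = -11*(-¼) = 11/4 ≈ 2.7500)
k(D) = 11/4
I = 34 (I = -⅓*(-102) = 34)
(k(m) + I)² = (11/4 + 34)² = (147/4)² = 21609/16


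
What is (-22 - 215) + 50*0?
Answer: -237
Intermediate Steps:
(-22 - 215) + 50*0 = -237 + 0 = -237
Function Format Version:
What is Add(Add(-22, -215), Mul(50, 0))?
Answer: -237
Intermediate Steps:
Add(Add(-22, -215), Mul(50, 0)) = Add(-237, 0) = -237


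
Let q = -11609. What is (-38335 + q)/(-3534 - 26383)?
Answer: 49944/29917 ≈ 1.6694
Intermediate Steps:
(-38335 + q)/(-3534 - 26383) = (-38335 - 11609)/(-3534 - 26383) = -49944/(-29917) = -49944*(-1/29917) = 49944/29917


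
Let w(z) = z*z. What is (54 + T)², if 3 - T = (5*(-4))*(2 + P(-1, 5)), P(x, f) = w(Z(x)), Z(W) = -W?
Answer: 13689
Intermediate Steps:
w(z) = z²
P(x, f) = x² (P(x, f) = (-x)² = x²)
T = 63 (T = 3 - 5*(-4)*(2 + (-1)²) = 3 - (-20)*(2 + 1) = 3 - (-20)*3 = 3 - 1*(-60) = 3 + 60 = 63)
(54 + T)² = (54 + 63)² = 117² = 13689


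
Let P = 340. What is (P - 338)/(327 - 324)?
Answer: ⅔ ≈ 0.66667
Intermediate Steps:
(P - 338)/(327 - 324) = (340 - 338)/(327 - 324) = 2/3 = 2*(⅓) = ⅔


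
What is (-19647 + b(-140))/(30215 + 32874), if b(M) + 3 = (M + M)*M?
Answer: 850/2743 ≈ 0.30988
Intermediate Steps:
b(M) = -3 + 2*M² (b(M) = -3 + (M + M)*M = -3 + (2*M)*M = -3 + 2*M²)
(-19647 + b(-140))/(30215 + 32874) = (-19647 + (-3 + 2*(-140)²))/(30215 + 32874) = (-19647 + (-3 + 2*19600))/63089 = (-19647 + (-3 + 39200))*(1/63089) = (-19647 + 39197)*(1/63089) = 19550*(1/63089) = 850/2743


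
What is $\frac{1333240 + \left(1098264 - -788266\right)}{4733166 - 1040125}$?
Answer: $\frac{139990}{160567} \approx 0.87185$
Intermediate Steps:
$\frac{1333240 + \left(1098264 - -788266\right)}{4733166 - 1040125} = \frac{1333240 + \left(1098264 + 788266\right)}{3693041} = \left(1333240 + 1886530\right) \frac{1}{3693041} = 3219770 \cdot \frac{1}{3693041} = \frac{139990}{160567}$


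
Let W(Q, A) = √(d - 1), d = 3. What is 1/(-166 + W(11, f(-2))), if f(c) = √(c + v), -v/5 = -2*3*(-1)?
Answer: -83/13777 - √2/27554 ≈ -0.0060759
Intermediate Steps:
v = -30 (v = -5*(-2*3)*(-1) = -(-30)*(-1) = -5*6 = -30)
f(c) = √(-30 + c) (f(c) = √(c - 30) = √(-30 + c))
W(Q, A) = √2 (W(Q, A) = √(3 - 1) = √2)
1/(-166 + W(11, f(-2))) = 1/(-166 + √2)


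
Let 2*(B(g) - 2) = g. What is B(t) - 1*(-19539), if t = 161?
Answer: 39243/2 ≈ 19622.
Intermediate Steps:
B(g) = 2 + g/2
B(t) - 1*(-19539) = (2 + (½)*161) - 1*(-19539) = (2 + 161/2) + 19539 = 165/2 + 19539 = 39243/2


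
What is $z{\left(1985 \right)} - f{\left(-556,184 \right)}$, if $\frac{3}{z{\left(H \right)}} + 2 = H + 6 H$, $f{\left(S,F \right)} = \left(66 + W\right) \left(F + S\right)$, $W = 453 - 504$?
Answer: $\frac{25840981}{4631} \approx 5580.0$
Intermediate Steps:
$W = -51$ ($W = 453 - 504 = -51$)
$f{\left(S,F \right)} = 15 F + 15 S$ ($f{\left(S,F \right)} = \left(66 - 51\right) \left(F + S\right) = 15 \left(F + S\right) = 15 F + 15 S$)
$z{\left(H \right)} = \frac{3}{-2 + 7 H}$ ($z{\left(H \right)} = \frac{3}{-2 + \left(H + 6 H\right)} = \frac{3}{-2 + 7 H}$)
$z{\left(1985 \right)} - f{\left(-556,184 \right)} = \frac{3}{-2 + 7 \cdot 1985} - \left(15 \cdot 184 + 15 \left(-556\right)\right) = \frac{3}{-2 + 13895} - \left(2760 - 8340\right) = \frac{3}{13893} - -5580 = 3 \cdot \frac{1}{13893} + 5580 = \frac{1}{4631} + 5580 = \frac{25840981}{4631}$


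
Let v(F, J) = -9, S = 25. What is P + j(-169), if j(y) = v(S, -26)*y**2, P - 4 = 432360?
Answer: 175315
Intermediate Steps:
P = 432364 (P = 4 + 432360 = 432364)
j(y) = -9*y**2
P + j(-169) = 432364 - 9*(-169)**2 = 432364 - 9*28561 = 432364 - 257049 = 175315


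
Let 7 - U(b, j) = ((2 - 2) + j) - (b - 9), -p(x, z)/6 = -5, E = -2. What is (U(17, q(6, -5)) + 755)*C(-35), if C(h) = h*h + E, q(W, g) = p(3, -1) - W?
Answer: 912358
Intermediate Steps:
p(x, z) = 30 (p(x, z) = -6*(-5) = 30)
q(W, g) = 30 - W
U(b, j) = -2 + b - j (U(b, j) = 7 - (((2 - 2) + j) - (b - 9)) = 7 - ((0 + j) - (-9 + b)) = 7 - (j + (9 - b)) = 7 - (9 + j - b) = 7 + (-9 + b - j) = -2 + b - j)
C(h) = -2 + h**2 (C(h) = h*h - 2 = h**2 - 2 = -2 + h**2)
(U(17, q(6, -5)) + 755)*C(-35) = ((-2 + 17 - (30 - 1*6)) + 755)*(-2 + (-35)**2) = ((-2 + 17 - (30 - 6)) + 755)*(-2 + 1225) = ((-2 + 17 - 1*24) + 755)*1223 = ((-2 + 17 - 24) + 755)*1223 = (-9 + 755)*1223 = 746*1223 = 912358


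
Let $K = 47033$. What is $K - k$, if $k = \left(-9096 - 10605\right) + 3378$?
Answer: $63356$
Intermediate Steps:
$k = -16323$ ($k = -19701 + 3378 = -16323$)
$K - k = 47033 - -16323 = 47033 + 16323 = 63356$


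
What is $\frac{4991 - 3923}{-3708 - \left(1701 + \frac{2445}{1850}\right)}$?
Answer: $- \frac{131720}{667273} \approx -0.1974$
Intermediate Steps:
$\frac{4991 - 3923}{-3708 - \left(1701 + \frac{2445}{1850}\right)} = \frac{1068}{-3708 - \frac{629859}{370}} = \frac{1068}{- \frac{2001819}{370}} = 1068 \left(- \frac{370}{2001819}\right) = - \frac{131720}{667273}$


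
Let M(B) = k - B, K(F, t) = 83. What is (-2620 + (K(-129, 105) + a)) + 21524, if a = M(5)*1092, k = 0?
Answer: 13527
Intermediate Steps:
M(B) = -B (M(B) = 0 - B = -B)
a = -5460 (a = -1*5*1092 = -5*1092 = -5460)
(-2620 + (K(-129, 105) + a)) + 21524 = (-2620 + (83 - 5460)) + 21524 = (-2620 - 5377) + 21524 = -7997 + 21524 = 13527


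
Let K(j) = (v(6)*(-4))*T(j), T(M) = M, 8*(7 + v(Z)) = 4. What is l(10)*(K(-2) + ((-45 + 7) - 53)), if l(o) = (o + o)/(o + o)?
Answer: -143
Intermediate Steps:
v(Z) = -13/2 (v(Z) = -7 + (1/8)*4 = -7 + 1/2 = -13/2)
l(o) = 1 (l(o) = (2*o)/((2*o)) = (2*o)*(1/(2*o)) = 1)
K(j) = 26*j (K(j) = (-13/2*(-4))*j = 26*j)
l(10)*(K(-2) + ((-45 + 7) - 53)) = 1*(26*(-2) + ((-45 + 7) - 53)) = 1*(-52 + (-38 - 53)) = 1*(-52 - 91) = 1*(-143) = -143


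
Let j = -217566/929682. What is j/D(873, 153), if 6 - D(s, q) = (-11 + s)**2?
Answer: 12087/38377169662 ≈ 3.1495e-7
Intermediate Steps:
D(s, q) = 6 - (-11 + s)**2
j = -12087/51649 (j = -217566*1/929682 = -12087/51649 ≈ -0.23402)
j/D(873, 153) = -12087/(51649*(6 - (-11 + 873)**2)) = -12087/(51649*(6 - 1*862**2)) = -12087/(51649*(6 - 1*743044)) = -12087/(51649*(6 - 743044)) = -12087/51649/(-743038) = -12087/51649*(-1/743038) = 12087/38377169662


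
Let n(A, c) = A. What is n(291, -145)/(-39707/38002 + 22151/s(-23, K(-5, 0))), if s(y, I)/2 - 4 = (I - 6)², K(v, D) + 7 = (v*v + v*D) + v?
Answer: 97684141/69797780 ≈ 1.3995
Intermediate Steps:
K(v, D) = -7 + v + v² + D*v (K(v, D) = -7 + ((v*v + v*D) + v) = -7 + ((v² + D*v) + v) = -7 + (v + v² + D*v) = -7 + v + v² + D*v)
s(y, I) = 8 + 2*(-6 + I)² (s(y, I) = 8 + 2*(I - 6)² = 8 + 2*(-6 + I)²)
n(291, -145)/(-39707/38002 + 22151/s(-23, K(-5, 0))) = 291/(-39707/38002 + 22151/(8 + 2*(-6 + (-7 - 5 + (-5)² + 0*(-5)))²)) = 291/(-39707*1/38002 + 22151/(8 + 2*(-6 + (-7 - 5 + 25 + 0))²)) = 291/(-39707/38002 + 22151/(8 + 2*(-6 + 13)²)) = 291/(-39707/38002 + 22151/(8 + 2*7²)) = 291/(-39707/38002 + 22151/(8 + 2*49)) = 291/(-39707/38002 + 22151/(8 + 98)) = 291/(-39707/38002 + 22151/106) = 291/(209393340/1007053) = 291*(1007053/209393340) = 97684141/69797780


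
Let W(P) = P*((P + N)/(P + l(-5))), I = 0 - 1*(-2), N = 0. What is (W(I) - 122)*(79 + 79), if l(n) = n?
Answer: -58460/3 ≈ -19487.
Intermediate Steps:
I = 2 (I = 0 + 2 = 2)
W(P) = P**2/(-5 + P) (W(P) = P*((P + 0)/(P - 5)) = P*(P/(-5 + P)) = P**2/(-5 + P))
(W(I) - 122)*(79 + 79) = (2**2/(-5 + 2) - 122)*(79 + 79) = (4/(-3) - 122)*158 = (4*(-1/3) - 122)*158 = (-4/3 - 122)*158 = -370/3*158 = -58460/3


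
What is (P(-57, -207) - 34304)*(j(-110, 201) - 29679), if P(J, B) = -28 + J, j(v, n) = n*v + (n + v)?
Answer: 1777842522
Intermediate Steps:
j(v, n) = n + v + n*v
(P(-57, -207) - 34304)*(j(-110, 201) - 29679) = ((-28 - 57) - 34304)*((201 - 110 + 201*(-110)) - 29679) = (-85 - 34304)*((201 - 110 - 22110) - 29679) = -34389*(-22019 - 29679) = -34389*(-51698) = 1777842522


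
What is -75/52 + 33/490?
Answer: -17517/12740 ≈ -1.3750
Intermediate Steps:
-75/52 + 33/490 = -17517/12740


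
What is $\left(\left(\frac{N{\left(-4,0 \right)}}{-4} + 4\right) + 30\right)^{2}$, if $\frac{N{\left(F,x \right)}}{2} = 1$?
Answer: $\frac{4489}{4} \approx 1122.3$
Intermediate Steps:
$N{\left(F,x \right)} = 2$ ($N{\left(F,x \right)} = 2 \cdot 1 = 2$)
$\left(\left(\frac{N{\left(-4,0 \right)}}{-4} + 4\right) + 30\right)^{2} = \left(\left(\frac{2}{-4} + 4\right) + 30\right)^{2} = \left(\left(2 \left(- \frac{1}{4}\right) + 4\right) + 30\right)^{2} = \left(\left(- \frac{1}{2} + 4\right) + 30\right)^{2} = \left(\frac{7}{2} + 30\right)^{2} = \left(\frac{67}{2}\right)^{2} = \frac{4489}{4}$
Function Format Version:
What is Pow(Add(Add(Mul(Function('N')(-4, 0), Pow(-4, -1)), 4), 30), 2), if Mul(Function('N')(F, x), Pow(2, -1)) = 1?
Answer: Rational(4489, 4) ≈ 1122.3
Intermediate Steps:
Function('N')(F, x) = 2 (Function('N')(F, x) = Mul(2, 1) = 2)
Pow(Add(Add(Mul(Function('N')(-4, 0), Pow(-4, -1)), 4), 30), 2) = Pow(Add(Add(Mul(2, Pow(-4, -1)), 4), 30), 2) = Pow(Add(Add(Mul(2, Rational(-1, 4)), 4), 30), 2) = Pow(Add(Add(Rational(-1, 2), 4), 30), 2) = Pow(Add(Rational(7, 2), 30), 2) = Pow(Rational(67, 2), 2) = Rational(4489, 4)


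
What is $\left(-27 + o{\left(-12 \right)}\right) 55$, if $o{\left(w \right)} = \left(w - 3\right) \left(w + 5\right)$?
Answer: $4290$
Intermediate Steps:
$o{\left(w \right)} = \left(-3 + w\right) \left(5 + w\right)$
$\left(-27 + o{\left(-12 \right)}\right) 55 = \left(-27 + \left(-15 + \left(-12\right)^{2} + 2 \left(-12\right)\right)\right) 55 = \left(-27 - -105\right) 55 = \left(-27 + 105\right) 55 = 78 \cdot 55 = 4290$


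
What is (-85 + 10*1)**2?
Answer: 5625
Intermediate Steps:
(-85 + 10*1)**2 = (-85 + 10)**2 = (-75)**2 = 5625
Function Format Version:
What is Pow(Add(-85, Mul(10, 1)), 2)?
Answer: 5625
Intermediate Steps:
Pow(Add(-85, Mul(10, 1)), 2) = Pow(Add(-85, 10), 2) = Pow(-75, 2) = 5625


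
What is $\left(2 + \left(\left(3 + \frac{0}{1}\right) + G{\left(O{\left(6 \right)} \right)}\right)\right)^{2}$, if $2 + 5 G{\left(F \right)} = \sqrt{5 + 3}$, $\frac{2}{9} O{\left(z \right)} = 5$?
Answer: $\frac{537}{25} + \frac{92 \sqrt{2}}{25} \approx 26.684$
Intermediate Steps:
$O{\left(z \right)} = \frac{45}{2}$ ($O{\left(z \right)} = \frac{9}{2} \cdot 5 = \frac{45}{2}$)
$G{\left(F \right)} = - \frac{2}{5} + \frac{2 \sqrt{2}}{5}$ ($G{\left(F \right)} = - \frac{2}{5} + \frac{\sqrt{5 + 3}}{5} = - \frac{2}{5} + \frac{\sqrt{8}}{5} = - \frac{2}{5} + \frac{2 \sqrt{2}}{5}$)
$\left(2 + \left(\left(3 + \frac{0}{1}\right) + G{\left(O{\left(6 \right)} \right)}\right)\right)^{2} = \left(2 + \left(\left(3 + \frac{0}{1}\right) - \left(\frac{2}{5} - \frac{2 \sqrt{2}}{5}\right)\right)\right)^{2} = \left(2 + \left(\left(3 + 0 \cdot 1\right) - \left(\frac{2}{5} - \frac{2 \sqrt{2}}{5}\right)\right)\right)^{2} = \left(2 + \left(\left(3 + 0\right) - \left(\frac{2}{5} - \frac{2 \sqrt{2}}{5}\right)\right)\right)^{2} = \left(2 + \left(3 - \left(\frac{2}{5} - \frac{2 \sqrt{2}}{5}\right)\right)\right)^{2} = \left(2 + \left(\frac{13}{5} + \frac{2 \sqrt{2}}{5}\right)\right)^{2} = \left(\frac{23}{5} + \frac{2 \sqrt{2}}{5}\right)^{2}$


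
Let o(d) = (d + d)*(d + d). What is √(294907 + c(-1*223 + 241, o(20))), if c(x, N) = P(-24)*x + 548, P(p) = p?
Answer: √295023 ≈ 543.16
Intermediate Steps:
o(d) = 4*d² (o(d) = (2*d)*(2*d) = 4*d²)
c(x, N) = 548 - 24*x (c(x, N) = -24*x + 548 = 548 - 24*x)
√(294907 + c(-1*223 + 241, o(20))) = √(294907 + (548 - 24*(-1*223 + 241))) = √(294907 + (548 - 24*(-223 + 241))) = √(294907 + (548 - 24*18)) = √(294907 + (548 - 432)) = √(294907 + 116) = √295023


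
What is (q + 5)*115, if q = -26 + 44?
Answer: 2645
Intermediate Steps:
q = 18
(q + 5)*115 = (18 + 5)*115 = 23*115 = 2645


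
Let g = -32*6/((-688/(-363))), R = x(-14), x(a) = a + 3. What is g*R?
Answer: 47916/43 ≈ 1114.3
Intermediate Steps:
x(a) = 3 + a
R = -11 (R = 3 - 14 = -11)
g = -4356/43 (g = -192/((-688*(-1/363))) = -192/688/363 = -192*363/688 = -1*4356/43 = -4356/43 ≈ -101.30)
g*R = -4356/43*(-11) = 47916/43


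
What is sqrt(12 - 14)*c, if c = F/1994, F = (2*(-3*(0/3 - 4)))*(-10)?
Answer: -120*I*sqrt(2)/997 ≈ -0.17022*I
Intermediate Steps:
F = -240 (F = (2*(-3*(0*(1/3) - 4)))*(-10) = (2*(-3*(0 - 4)))*(-10) = (2*(-3*(-4)))*(-10) = (2*12)*(-10) = 24*(-10) = -240)
c = -120/997 (c = -240/1994 = -240*1/1994 = -120/997 ≈ -0.12036)
sqrt(12 - 14)*c = sqrt(12 - 14)*(-120/997) = sqrt(-2)*(-120/997) = (I*sqrt(2))*(-120/997) = -120*I*sqrt(2)/997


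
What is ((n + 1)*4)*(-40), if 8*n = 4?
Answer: -240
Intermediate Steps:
n = ½ (n = (⅛)*4 = ½ ≈ 0.50000)
((n + 1)*4)*(-40) = ((½ + 1)*4)*(-40) = ((3/2)*4)*(-40) = 6*(-40) = -240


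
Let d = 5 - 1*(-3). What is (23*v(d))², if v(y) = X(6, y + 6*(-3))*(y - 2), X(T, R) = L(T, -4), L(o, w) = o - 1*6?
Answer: 0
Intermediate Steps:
L(o, w) = -6 + o (L(o, w) = o - 6 = -6 + o)
X(T, R) = -6 + T
d = 8 (d = 5 + 3 = 8)
v(y) = 0 (v(y) = (-6 + 6)*(y - 2) = 0*(-2 + y) = 0)
(23*v(d))² = (23*0)² = 0² = 0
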